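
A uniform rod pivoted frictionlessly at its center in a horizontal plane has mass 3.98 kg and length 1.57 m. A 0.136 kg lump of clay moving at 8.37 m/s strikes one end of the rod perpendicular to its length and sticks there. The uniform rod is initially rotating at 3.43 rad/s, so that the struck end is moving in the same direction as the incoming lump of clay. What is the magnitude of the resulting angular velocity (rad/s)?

|ω_f| ≈ 4.10 rad/s

The axle reaction passes through the pivot and exerts no torque about it; angular momentum about the pivot is conserved through the impact.
I_p = (1/12)(3.98)(1.57)² = 0.8175 kg·m². Taking the sense of the lump of clay's angular momentum as positive, L_{lump} = m v R = (0.136)(8.37)(1.57/2) = 0.8936 kg·m²/s.
L_i = +I_p ω_p + m v R = +(0.8175)(3.43) + 0.8936 = 3.698 kg·m²/s.
After sticking, I_f = I_p + m R² = 0.8175 + (0.136)(1.57/2)² = 0.9013 kg·m².
ω_f = L_i / I_f = 3.698 / 0.9013 = 4.102 rad/s.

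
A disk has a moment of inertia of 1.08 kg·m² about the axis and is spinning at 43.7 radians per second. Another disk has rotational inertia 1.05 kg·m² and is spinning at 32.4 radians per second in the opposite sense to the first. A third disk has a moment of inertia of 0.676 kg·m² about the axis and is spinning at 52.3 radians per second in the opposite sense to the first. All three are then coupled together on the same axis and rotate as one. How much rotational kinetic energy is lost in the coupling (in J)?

No external torque acts about the common axis, so total angular momentum is conserved.
Taking A's sense as positive: L = (1.080)(43.7) − (1.050)(32.4) − (0.6760)(52.3) = -22.18 kg·m²·rad/s.
Combined I = 1.080 + 1.050 + 0.6760 = 2.806 kg·m².
ω_f = L / I = -22.18 / 2.806 = -7.904 rad/s.
KE_i = ½ΣIω² = 2507 J; KE_f = ½(2.806)(7.904)² = 87.65 J.

ΔKE lost ≈ 2420 J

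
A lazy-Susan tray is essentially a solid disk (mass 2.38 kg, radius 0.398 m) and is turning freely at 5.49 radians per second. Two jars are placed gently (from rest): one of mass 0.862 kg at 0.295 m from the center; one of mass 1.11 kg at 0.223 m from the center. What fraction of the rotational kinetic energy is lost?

The added mass arrives with no angular momentum about the center, and any external torque about the center is negligible, so the system's angular momentum is conserved.
I_p = ½(2.38)(0.398)² = 0.1885 kg·m².
Added inertia Σmr² = (0.862)(0.295)² + (1.11)(0.223)² = 0.1302 kg·m²; I_f = 0.1885 + 0.1302 = 0.3187 kg·m².
ω_f = I_p ω_i / I_f = (0.1885)(5.49) / 0.3187 = 3.247 rad/s.
KE_i = ½(0.1885)(5.490 rad/s)² = 2.841 J; KE_f = ½(0.3187)(3.247)² = 1.680 J.
Fraction lost = 0.4086.

fraction ≈ 0.409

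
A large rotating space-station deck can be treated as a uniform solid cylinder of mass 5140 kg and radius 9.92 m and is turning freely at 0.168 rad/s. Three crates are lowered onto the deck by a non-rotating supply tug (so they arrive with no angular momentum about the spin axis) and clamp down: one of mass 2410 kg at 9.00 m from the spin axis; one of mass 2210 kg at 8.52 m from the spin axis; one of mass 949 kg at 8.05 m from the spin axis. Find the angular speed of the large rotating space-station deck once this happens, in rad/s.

No external torque acts about the spin axis; L_before = L_after.
I_p = ½(5140)(9.92)² = 2.529e+05 kg·m².
Added inertia Σmr² = (2410)(9.00)² + (2210)(8.52)² + (949)(8.05)² = 4.171e+05 kg·m²; I_f = 2.529e+05 + 4.171e+05 = 6.700e+05 kg·m².
ω_f = I_p ω_i / I_f = (2.529e+05)(0.168) / 6.700e+05 = 0.06341 rad/s.

ω_f ≈ 0.0634 rad/s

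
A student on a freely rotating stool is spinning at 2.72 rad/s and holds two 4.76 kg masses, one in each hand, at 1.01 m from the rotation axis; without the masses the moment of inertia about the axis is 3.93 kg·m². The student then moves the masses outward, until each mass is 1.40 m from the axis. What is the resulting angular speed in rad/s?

ω₂ ≈ 1.64 rad/s

Angular momentum about the spin axis is conserved since the torque about it is zero.
I₁ = 3.93 + 2(4.76)(1.01)² = 13.64 kg·m²; I₂ = 3.93 + 2(4.76)(1.40)² = 22.59 kg·m².
ω₂ = I₁ω₁ / I₂ = (13.64)(2.72 rad/s) / (22.59) = 1.643 rad/s.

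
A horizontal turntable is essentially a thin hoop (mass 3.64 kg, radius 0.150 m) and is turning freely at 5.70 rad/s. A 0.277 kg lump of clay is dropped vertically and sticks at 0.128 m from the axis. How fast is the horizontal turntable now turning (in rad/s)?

The added mass arrives with no angular momentum about the axis, and any external torque about the axis is negligible, so the system's angular momentum is conserved.
I_p = (3.64)(0.150)² = 0.08190 kg·m².
Added inertia Σmr² = (0.277)(0.128)² = 0.004538 kg·m²; I_f = 0.08190 + 0.004538 = 0.08644 kg·m².
ω_f = I_p ω_i / I_f = (0.08190)(5.70) / 0.08644 = 5.401 rad/s.

ω_f ≈ 5.40 rad/s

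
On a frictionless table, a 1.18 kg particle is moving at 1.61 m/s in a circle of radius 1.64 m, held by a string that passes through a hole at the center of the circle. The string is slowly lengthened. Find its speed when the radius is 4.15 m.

Central (radial) force ⇒ zero torque about the center ⇒ m v r is constant.
v₂ = v₁ r₁ / r₂ = (1.61)(1.64) / (4.15) = 0.6362 m/s.

v₂ ≈ 0.636 m/s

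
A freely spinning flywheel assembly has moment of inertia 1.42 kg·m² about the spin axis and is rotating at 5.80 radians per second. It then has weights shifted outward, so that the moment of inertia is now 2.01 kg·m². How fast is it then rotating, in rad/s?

ω₂ ≈ 4.10 rad/s

No external torque acts about the spin axis, so angular momentum is conserved.
ω₂ = I₁ω₁ / I₂ = (1.420)(5.80 rad/s) / (2.010) = 4.098 rad/s.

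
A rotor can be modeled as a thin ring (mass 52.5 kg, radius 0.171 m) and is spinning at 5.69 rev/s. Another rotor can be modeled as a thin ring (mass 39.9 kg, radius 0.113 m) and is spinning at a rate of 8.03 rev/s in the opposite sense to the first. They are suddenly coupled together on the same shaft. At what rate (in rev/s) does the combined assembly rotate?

The coupling torques are internal; angular momentum about the shared axis is conserved.
Moments of inertia: I_A = (52.5)(0.171)² = 1.535 kg·m²; I_B = (39.9)(0.113)² = 0.5095 kg·m².
Taking A's sense as positive: L = (1.535)(5.69) − (0.5095)(8.03) = 4.644 kg·m²·rev/s.
Combined I = 1.535 + 0.5095 = 2.045 kg·m².
ω_f = L / I = 4.644 / 2.045 = 2.271 rev/s.

|ω_f| ≈ 2.27 rev/s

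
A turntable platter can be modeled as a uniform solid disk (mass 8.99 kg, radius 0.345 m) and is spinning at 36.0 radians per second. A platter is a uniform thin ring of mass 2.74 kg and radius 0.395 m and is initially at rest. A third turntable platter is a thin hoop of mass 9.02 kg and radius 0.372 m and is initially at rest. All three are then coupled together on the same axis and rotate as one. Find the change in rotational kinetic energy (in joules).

No external torque acts about the common axis, so total angular momentum is conserved.
Moments of inertia: I_A = ½(8.99)(0.345)² = 0.5350 kg·m²; I_B = (2.74)(0.395)² = 0.4275 kg·m²; I_C = (9.02)(0.372)² = 1.248 kg·m².
Taking A's sense as positive: L = (0.5350)(36.0) = 19.26 kg·m²·rad/s.
Combined I = 0.5350 + 0.4275 + 1.248 = 2.211 kg·m².
ω_f = L / I = 19.26 / 2.211 = 8.712 rad/s.
KE_i = ½ΣIω² = 346.7 J; KE_f = ½(2.211)(8.712)² = 83.90 J.

ΔKE ≈ -263 J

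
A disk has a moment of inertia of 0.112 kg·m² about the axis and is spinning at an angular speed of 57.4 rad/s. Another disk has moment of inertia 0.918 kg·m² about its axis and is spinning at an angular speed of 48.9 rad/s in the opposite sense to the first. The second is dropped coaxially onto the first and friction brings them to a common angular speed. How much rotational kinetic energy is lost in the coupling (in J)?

The coupling torques are internal; angular momentum about the shared axis is conserved.
Taking A's sense as positive: L = (0.1120)(57.4) − (0.9180)(48.9) = -38.46 kg·m²·rad/s.
Combined I = 0.1120 + 0.9180 = 1.030 kg·m².
ω_f = L / I = -38.46 / 1.030 = -37.34 rad/s.
KE_i = ½ΣIω² = 1282 J; KE_f = ½(1.030)(37.34)² = 718.1 J.

ΔKE lost ≈ 564 J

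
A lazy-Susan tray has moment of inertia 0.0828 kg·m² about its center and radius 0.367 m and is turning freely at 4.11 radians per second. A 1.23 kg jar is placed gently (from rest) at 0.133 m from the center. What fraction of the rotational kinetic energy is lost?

fraction ≈ 0.208

The added mass arrives with no angular momentum about the center, and any external torque about the center is negligible, so the system's angular momentum is conserved.
Added inertia Σmr² = (1.23)(0.133)² = 0.02176 kg·m²; I_f = 0.08280 + 0.02176 = 0.1046 kg·m².
ω_f = I_p ω_i / I_f = (0.08280)(4.11) / 0.1046 = 3.255 rad/s.
KE_i = ½(0.08280)(4.110 rad/s)² = 0.6993 J; KE_f = ½(0.1046)(3.255)² = 0.5538 J.
Fraction lost = 0.2081.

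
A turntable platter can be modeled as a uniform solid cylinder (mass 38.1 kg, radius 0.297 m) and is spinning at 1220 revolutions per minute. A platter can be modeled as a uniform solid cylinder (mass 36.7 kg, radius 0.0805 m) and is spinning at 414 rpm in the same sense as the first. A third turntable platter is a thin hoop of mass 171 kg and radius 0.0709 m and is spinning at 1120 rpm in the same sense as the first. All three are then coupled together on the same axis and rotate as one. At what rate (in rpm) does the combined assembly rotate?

|ω_f| ≈ 1150 rpm

No external torque acts about the common axis, so total angular momentum is conserved.
Moments of inertia: I_A = ½(38.1)(0.297)² = 1.680 kg·m²; I_B = ½(36.7)(0.0805)² = 0.1189 kg·m²; I_C = (171)(0.0709)² = 0.8596 kg·m².
Taking A's sense as positive: L = (1.680)(1220) + (0.1189)(414) + (0.8596)(1120) = 3062 kg·m²·rpm.
Combined I = 1.680 + 0.1189 + 0.8596 = 2.659 kg·m².
ω_f = L / I = 3062 / 2.659 = 1152 rpm.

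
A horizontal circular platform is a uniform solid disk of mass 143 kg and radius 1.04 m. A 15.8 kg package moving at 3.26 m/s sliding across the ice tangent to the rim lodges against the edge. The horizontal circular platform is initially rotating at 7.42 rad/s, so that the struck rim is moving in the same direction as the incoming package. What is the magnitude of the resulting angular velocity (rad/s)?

|ω_f| ≈ 6.64 rad/s

About the central axle the impulsive forces during the collision are internal, so angular momentum about that axis is conserved.
I_p = ½(143)(1.04)² = 77.33 kg·m². Taking the sense of the package's angular momentum as positive, L_{package} = m v R = (15.8)(3.26)(1.04) = 53.57 kg·m²/s.
L_i = +I_p ω_p + m v R = +(77.33)(7.42) + 53.57 = 627.4 kg·m²/s.
After sticking, I_f = I_p + m R² = 77.33 + (15.8)(1.04)² = 94.42 kg·m².
ω_f = L_i / I_f = 627.4 / 94.42 = 6.644 rad/s.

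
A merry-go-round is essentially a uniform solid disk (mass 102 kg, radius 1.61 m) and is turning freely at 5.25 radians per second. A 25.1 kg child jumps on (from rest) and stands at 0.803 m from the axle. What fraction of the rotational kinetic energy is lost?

fraction ≈ 0.109

No external torque acts about the axle; L_before = L_after.
I_p = ½(102)(1.61)² = 132.2 kg·m².
Added inertia Σmr² = (25.1)(0.803)² = 16.18 kg·m²; I_f = 132.2 + 16.18 = 148.4 kg·m².
ω_f = I_p ω_i / I_f = (132.2)(5.25) / 148.4 = 4.677 rad/s.
KE_i = ½(132.2)(5.250 rad/s)² = 1822 J; KE_f = ½(148.4)(4.677)² = 1623 J.
Fraction lost = 0.1091.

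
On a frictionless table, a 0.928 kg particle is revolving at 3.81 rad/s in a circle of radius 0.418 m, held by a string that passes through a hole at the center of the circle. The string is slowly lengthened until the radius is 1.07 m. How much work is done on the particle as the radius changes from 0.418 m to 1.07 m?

The constraining force is radial, so m r² ω about the center is conserved.
ω₂ = ω₁ (r₁/r₂)² = (3.81)(0.418/1.07)² = 0.5814 rad/s.
W = ΔKE = ½m(v₂² − v₁²) = -0.9972 J.

W ≈ -0.997 J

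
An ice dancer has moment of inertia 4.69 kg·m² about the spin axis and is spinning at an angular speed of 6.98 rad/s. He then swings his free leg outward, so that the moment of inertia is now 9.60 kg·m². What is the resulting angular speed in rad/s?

ω₂ ≈ 3.41 rad/s

No external torque acts about the spin axis, so angular momentum is conserved.
ω₂ = I₁ω₁ / I₂ = (4.690)(6.98 rad/s) / (9.600) = 3.410 rad/s.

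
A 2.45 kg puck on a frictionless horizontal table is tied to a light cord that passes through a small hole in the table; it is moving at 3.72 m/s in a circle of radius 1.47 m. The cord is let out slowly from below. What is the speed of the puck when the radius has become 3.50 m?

Central (radial) force ⇒ zero torque about the center ⇒ m v r is constant.
v₂ = v₁ r₁ / r₂ = (3.72)(1.47) / (3.50) = 1.562 m/s.

v₂ ≈ 1.56 m/s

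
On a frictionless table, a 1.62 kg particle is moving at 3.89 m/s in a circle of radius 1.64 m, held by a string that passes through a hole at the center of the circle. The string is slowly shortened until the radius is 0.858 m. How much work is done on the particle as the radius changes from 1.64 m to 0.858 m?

The only horizontal force on the mass is along the cord (radial), so it exerts no torque about the hole and angular momentum m v r is conserved.
v₂ = v₁ r₁ / r₂ = (3.89)(1.64) / (0.858) = 7.435 m/s.
W = ΔKE = ½m(v₂² − v₁²) = 32.52 J.

W ≈ 32.5 J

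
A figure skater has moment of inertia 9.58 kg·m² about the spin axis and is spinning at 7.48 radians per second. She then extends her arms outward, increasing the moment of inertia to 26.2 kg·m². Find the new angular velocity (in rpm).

ω₂ ≈ 26.1 rpm

No external torque acts about the spin axis, so angular momentum is conserved.
ω₂ = I₁ω₁ / I₂ = (9.580)(7.48 rad/s) / (26.20) = 2.735 rad/s = 26.12 rpm.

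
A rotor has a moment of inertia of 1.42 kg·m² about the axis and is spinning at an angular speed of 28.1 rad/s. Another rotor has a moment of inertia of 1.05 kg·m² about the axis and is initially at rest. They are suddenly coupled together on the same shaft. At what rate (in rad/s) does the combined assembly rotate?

No external torque acts about the common axis, so total angular momentum is conserved.
Taking A's sense as positive: L = (1.420)(28.1) = 39.90 kg·m²·rad/s.
Combined I = 1.420 + 1.050 = 2.470 kg·m².
ω_f = L / I = 39.90 / 2.470 = 16.15 rad/s.

|ω_f| ≈ 16.2 rad/s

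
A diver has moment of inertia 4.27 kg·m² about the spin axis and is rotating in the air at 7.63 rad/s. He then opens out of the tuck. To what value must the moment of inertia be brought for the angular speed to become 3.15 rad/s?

Angular momentum about the spin axis is conserved since the torque about it is zero.
I₂ = I₁ω₁ / ω₂ = (4.27)(7.63) / (3.15) = 10.34 kg·m².

I₂ ≈ 10.3 kg·m²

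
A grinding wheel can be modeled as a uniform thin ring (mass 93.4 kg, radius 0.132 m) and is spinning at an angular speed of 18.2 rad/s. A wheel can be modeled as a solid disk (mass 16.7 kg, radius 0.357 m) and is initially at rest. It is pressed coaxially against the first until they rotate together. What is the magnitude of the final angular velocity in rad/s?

|ω_f| ≈ 11.0 rad/s

No external torque acts about the common axis, so total angular momentum is conserved.
Moments of inertia: I_A = (93.4)(0.132)² = 1.627 kg·m²; I_B = ½(16.7)(0.357)² = 1.064 kg·m².
Taking A's sense as positive: L = (1.627)(18.2) = 29.62 kg·m²·rad/s.
Combined I = 1.627 + 1.064 = 2.692 kg·m².
ω_f = L / I = 29.62 / 2.692 = 11.00 rad/s.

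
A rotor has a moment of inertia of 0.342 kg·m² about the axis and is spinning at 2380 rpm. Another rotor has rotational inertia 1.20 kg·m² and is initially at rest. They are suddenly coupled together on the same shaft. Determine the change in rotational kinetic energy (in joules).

No external torque acts about the common axis, so total angular momentum is conserved.
Taking A's sense as positive: L = (0.3420)(2380) = 814.0 kg·m²·rpm.
Combined I = 0.3420 + 1.200 = 1.542 kg·m².
ω_f = L / I = 814.0 / 1.542 = 527.9 rpm.
KE_i = ½ΣIω² = 10620 J; KE_f = ½(1.542)(55.28)² = 2356 J.

ΔKE ≈ -8270 J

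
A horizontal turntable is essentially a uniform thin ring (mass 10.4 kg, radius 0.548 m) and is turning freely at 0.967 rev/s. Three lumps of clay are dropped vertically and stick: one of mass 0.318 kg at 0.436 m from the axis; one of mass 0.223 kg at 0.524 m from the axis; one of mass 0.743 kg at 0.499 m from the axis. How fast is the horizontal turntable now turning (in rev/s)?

No external torque acts about the axis; L_before = L_after.
I_p = (10.4)(0.548)² = 3.123 kg·m².
Added inertia Σmr² = (0.318)(0.436)² + (0.223)(0.524)² + (0.743)(0.499)² = 0.3067 kg·m²; I_f = 3.123 + 0.3067 = 3.430 kg·m².
ω_f = I_p ω_i / I_f = (3.123)(0.967) / 3.430 = 0.8805 rev/s.

ω_f ≈ 0.881 rev/s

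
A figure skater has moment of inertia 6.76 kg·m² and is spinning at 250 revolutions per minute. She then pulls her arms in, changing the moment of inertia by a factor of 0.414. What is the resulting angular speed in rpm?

ω₂ ≈ 604 rpm

Angular momentum about the spin axis is conserved since the torque about it is zero.
I₂ = 0.414 × 6.76 = 2.799 kg·m².
ω₂ = I₁ω₁ / I₂ = (6.760)(250 rpm) / (2.799) = 603.9 rpm.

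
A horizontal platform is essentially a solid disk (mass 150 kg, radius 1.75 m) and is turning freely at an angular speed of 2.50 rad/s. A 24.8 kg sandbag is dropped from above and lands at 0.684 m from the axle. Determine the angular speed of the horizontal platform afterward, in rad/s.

ω_f ≈ 2.38 rad/s

The added mass arrives with no angular momentum about the axle, and any external torque about the axle is negligible, so the system's angular momentum is conserved.
I_p = ½(150)(1.75)² = 229.7 kg·m².
Added inertia Σmr² = (24.8)(0.684)² = 11.60 kg·m²; I_f = 229.7 + 11.60 = 241.3 kg·m².
ω_f = I_p ω_i / I_f = (229.7)(2.50) / 241.3 = 2.380 rad/s.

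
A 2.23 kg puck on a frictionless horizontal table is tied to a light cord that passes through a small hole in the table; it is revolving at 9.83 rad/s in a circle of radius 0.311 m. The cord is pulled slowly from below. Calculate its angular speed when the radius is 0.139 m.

ω₂ ≈ 49.2 rad/s

The constraining force is radial, so m r² ω about the center is conserved.
ω₂ = ω₁ (r₁/r₂)² = (9.83)(0.311/0.139)² = 49.21 rad/s.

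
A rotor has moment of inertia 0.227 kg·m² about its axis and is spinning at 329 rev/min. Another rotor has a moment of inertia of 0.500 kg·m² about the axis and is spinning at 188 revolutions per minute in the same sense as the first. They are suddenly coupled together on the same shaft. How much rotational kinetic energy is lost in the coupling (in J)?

The coupling torques are internal; angular momentum about the shared axis is conserved.
Taking A's sense as positive: L = (0.2270)(329) + (0.5000)(188) = 168.7 kg·m²·rpm.
Combined I = 0.2270 + 0.5000 = 0.7270 kg·m².
ω_f = L / I = 168.7 / 0.7270 = 232.0 rpm.
KE_i = ½ΣIω² = 231.6 J; KE_f = ½(0.7270)(24.30)² = 214.6 J.

ΔKE lost ≈ 17.0 J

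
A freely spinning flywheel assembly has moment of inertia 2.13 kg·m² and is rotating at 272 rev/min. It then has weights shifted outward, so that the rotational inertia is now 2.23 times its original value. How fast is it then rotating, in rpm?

ω₂ ≈ 122 rpm

Angular momentum about the spin axis is conserved since the torque about it is zero.
I₂ = 2.23 × 2.13 = 4.750 kg·m².
ω₂ = I₁ω₁ / I₂ = (2.130)(272 rpm) / (4.750) = 122.0 rpm.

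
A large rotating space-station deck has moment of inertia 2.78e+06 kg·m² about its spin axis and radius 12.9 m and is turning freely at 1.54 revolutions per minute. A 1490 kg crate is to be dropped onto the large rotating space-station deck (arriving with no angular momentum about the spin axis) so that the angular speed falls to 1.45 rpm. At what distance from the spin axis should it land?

No external torque acts about the spin axis; L_before = L_after.
I_p ω_i = (I_p + m r²) ω_f ⇒ m r² = I_p(ω_i/ω_f − 1) = 2.780e+06(1.54/1.45 − 1) = 1.726e+05 kg·m².
r = √(1.726e+05/1490) = 10.76 m.

r ≈ 10.8 m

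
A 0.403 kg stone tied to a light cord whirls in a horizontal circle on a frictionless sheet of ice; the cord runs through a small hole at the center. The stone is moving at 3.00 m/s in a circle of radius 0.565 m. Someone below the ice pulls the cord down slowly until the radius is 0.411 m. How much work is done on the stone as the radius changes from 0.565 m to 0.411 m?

Central (radial) force ⇒ zero torque about the center ⇒ m v r is constant.
v₂ = v₁ r₁ / r₂ = (3.00)(0.565) / (0.411) = 4.124 m/s.
W = ΔKE = ½m(v₂² − v₁²) = 1.614 J.

W ≈ 1.61 J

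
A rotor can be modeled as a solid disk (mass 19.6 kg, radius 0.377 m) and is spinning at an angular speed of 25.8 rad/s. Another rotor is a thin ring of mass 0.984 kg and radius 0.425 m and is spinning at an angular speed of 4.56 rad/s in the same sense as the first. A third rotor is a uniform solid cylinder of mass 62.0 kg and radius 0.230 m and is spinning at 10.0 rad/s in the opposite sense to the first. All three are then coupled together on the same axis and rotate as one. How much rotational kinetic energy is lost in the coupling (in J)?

No external torque acts about the common axis, so total angular momentum is conserved.
Moments of inertia: I_A = ½(19.6)(0.377)² = 1.393 kg·m²; I_B = (0.984)(0.425)² = 0.1777 kg·m²; I_C = ½(62.0)(0.230)² = 1.640 kg·m².
Taking A's sense as positive: L = (1.393)(25.8) + (0.1777)(4.56) − (1.640)(10.0) = 20.35 kg·m²·rad/s.
Combined I = 1.393 + 0.1777 + 1.640 = 3.210 kg·m².
ω_f = L / I = 20.35 / 3.210 = 6.338 rad/s.
KE_i = ½ΣIω² = 547.4 J; KE_f = ½(3.210)(6.338)² = 64.48 J.

ΔKE lost ≈ 483 J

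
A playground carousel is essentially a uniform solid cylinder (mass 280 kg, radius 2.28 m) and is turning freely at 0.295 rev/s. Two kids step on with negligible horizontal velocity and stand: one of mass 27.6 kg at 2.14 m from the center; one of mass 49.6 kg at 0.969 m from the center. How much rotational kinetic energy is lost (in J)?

energy lost ≈ 240 J

No external torque acts about the center; L_before = L_after.
I_p = ½(280)(2.28)² = 727.8 kg·m².
Added inertia Σmr² = (27.6)(2.14)² + (49.6)(0.969)² = 173.0 kg·m²; I_f = 727.8 + 173.0 = 900.7 kg·m².
ω_f = I_p ω_i / I_f = (727.8)(0.295) / 900.7 = 0.2384 rev/s.
KE_i = ½(727.8)(1.854 rad/s)² = 1250 J; KE_f = ½(900.7)(1.498)² = 1010 J.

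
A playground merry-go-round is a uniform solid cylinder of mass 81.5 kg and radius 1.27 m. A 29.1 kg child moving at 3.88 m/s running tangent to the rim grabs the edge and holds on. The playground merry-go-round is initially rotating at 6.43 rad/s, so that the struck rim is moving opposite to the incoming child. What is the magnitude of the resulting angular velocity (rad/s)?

|ω_f| ≈ 2.48 rad/s

The axle reaction passes through the axle and exerts no torque about it; angular momentum about the axle is conserved through the impact.
I_p = ½(81.5)(1.27)² = 65.73 kg·m². Taking the sense of the child's angular momentum as positive, L_{child} = m v R = (29.1)(3.88)(1.27) = 143.4 kg·m²/s.
L_i = −I_p ω_p + m v R = −(65.73)(6.43) + 143.4 = -279.2 kg·m²/s.
After sticking, I_f = I_p + m R² = 65.73 + (29.1)(1.27)² = 112.7 kg·m².
ω_f = L_i / I_f = -279.2 / 112.7 = -2.478 rad/s.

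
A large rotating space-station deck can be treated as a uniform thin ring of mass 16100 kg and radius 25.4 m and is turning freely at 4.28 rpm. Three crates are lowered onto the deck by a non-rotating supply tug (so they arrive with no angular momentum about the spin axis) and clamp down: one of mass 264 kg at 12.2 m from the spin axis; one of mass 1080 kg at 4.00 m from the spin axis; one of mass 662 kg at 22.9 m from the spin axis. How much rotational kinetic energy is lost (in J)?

The added mass arrives with no angular momentum about the spin axis, and any external torque about the spin axis is negligible, so the system's angular momentum is conserved.
I_p = (16100)(25.4)² = 1.039e+07 kg·m².
Added inertia Σmr² = (264)(12.2)² + (1080)(4.00)² + (662)(22.9)² = 4.037e+05 kg·m²; I_f = 1.039e+07 + 4.037e+05 = 1.079e+07 kg·m².
ω_f = I_p ω_i / I_f = (1.039e+07)(4.28) / 1.079e+07 = 4.120 rpm.
KE_i = ½(1.039e+07)(0.4482 rad/s)² = 1.043e+06 J; KE_f = ½(1.079e+07)(0.4314)² = 1.004e+06 J.

energy lost ≈ 39000 J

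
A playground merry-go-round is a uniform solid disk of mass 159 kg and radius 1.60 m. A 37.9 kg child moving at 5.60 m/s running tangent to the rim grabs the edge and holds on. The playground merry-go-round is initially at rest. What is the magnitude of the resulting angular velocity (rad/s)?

The axle reaction passes through the axle and exerts no torque about it; angular momentum about the axle is conserved through the impact.
I_p = ½(159)(1.60)² = 203.5 kg·m². Taking the sense of the child's angular momentum as positive, L_{child} = m v R = (37.9)(5.60)(1.60) = 339.6 kg·m²/s.
L_i = 0 + 339.6 = 339.6 kg·m²/s.
After sticking, I_f = I_p + m R² = 203.5 + (37.9)(1.60)² = 300.5 kg·m².
ω_f = L_i / I_f = 339.6 / 300.5 = 1.130 rad/s.

|ω_f| ≈ 1.13 rad/s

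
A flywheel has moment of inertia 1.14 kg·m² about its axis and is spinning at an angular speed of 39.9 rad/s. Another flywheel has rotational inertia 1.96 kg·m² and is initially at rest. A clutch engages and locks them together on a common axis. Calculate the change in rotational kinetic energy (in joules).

No external torque acts about the common axis, so total angular momentum is conserved.
Taking A's sense as positive: L = (1.140)(39.9) = 45.49 kg·m²·rad/s.
Combined I = 1.140 + 1.960 = 3.100 kg·m².
ω_f = L / I = 45.49 / 3.100 = 14.67 rad/s.
KE_i = ½ΣIω² = 907.4 J; KE_f = ½(3.100)(14.67)² = 333.7 J.

ΔKE ≈ -574 J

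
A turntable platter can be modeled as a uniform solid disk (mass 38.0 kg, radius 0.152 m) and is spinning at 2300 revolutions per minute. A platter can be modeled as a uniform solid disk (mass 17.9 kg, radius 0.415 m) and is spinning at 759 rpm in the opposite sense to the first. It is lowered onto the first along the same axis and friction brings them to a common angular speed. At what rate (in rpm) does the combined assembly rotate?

|ω_f| ≈ 80.9 rpm

The coupling torques are internal; angular momentum about the shared axis is conserved.
Moments of inertia: I_A = ½(38.0)(0.152)² = 0.4390 kg·m²; I_B = ½(17.9)(0.415)² = 1.541 kg·m².
Taking A's sense as positive: L = (0.4390)(2300) − (1.541)(759) = -160.3 kg·m²·rpm.
Combined I = 0.4390 + 1.541 = 1.980 kg·m².
ω_f = L / I = -160.3 / 1.980 = -80.94 rpm.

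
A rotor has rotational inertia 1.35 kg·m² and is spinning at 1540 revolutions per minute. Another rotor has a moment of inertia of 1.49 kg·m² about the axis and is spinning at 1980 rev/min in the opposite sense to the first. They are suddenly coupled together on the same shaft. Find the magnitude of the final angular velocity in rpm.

|ω_f| ≈ 307 rpm

No external torque acts about the common axis, so total angular momentum is conserved.
Taking A's sense as positive: L = (1.350)(1540) − (1.490)(1980) = -871.2 kg·m²·rpm.
Combined I = 1.350 + 1.490 = 2.840 kg·m².
ω_f = L / I = -871.2 / 2.840 = -306.8 rpm.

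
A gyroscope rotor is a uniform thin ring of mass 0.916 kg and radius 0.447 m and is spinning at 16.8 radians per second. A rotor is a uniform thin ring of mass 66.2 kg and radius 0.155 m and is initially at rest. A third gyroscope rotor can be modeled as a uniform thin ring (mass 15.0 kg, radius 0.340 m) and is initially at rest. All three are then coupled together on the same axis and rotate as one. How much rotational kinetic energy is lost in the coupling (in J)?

The coupling torques are internal; angular momentum about the shared axis is conserved.
Moments of inertia: I_A = (0.916)(0.447)² = 0.1830 kg·m²; I_B = (66.2)(0.155)² = 1.590 kg·m²; I_C = (15.0)(0.340)² = 1.734 kg·m².
Taking A's sense as positive: L = (0.1830)(16.8) = 3.075 kg·m²·rad/s.
Combined I = 0.1830 + 1.590 + 1.734 = 3.507 kg·m².
ω_f = L / I = 3.075 / 3.507 = 0.8766 rad/s.
KE_i = ½ΣIω² = 25.83 J; KE_f = ½(3.507)(0.8766)² = 1.348 J.

ΔKE lost ≈ 24.5 J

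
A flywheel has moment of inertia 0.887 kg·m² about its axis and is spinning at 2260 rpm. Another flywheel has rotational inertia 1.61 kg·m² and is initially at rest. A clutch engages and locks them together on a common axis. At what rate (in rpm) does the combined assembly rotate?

The coupling torques are internal; angular momentum about the shared axis is conserved.
Taking A's sense as positive: L = (0.8870)(2260) = 2005 kg·m²·rpm.
Combined I = 0.8870 + 1.610 = 2.497 kg·m².
ω_f = L / I = 2005 / 2.497 = 802.8 rpm.

|ω_f| ≈ 803 rpm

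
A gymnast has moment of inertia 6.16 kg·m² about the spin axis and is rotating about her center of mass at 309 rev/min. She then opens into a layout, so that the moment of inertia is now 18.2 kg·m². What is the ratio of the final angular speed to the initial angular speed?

No external torque acts about the spin axis, so angular momentum is conserved.
ω₂/ω₁ = I₁/I₂ = 6.160 / 18.20 = 0.3385.

ω₂/ω₁ ≈ 0.338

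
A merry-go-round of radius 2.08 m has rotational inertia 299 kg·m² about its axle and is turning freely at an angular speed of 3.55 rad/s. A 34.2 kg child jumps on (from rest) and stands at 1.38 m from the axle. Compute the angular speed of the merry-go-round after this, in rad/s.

ω_f ≈ 2.92 rad/s

The added mass arrives with no angular momentum about the axle, and any external torque about the axle is negligible, so the system's angular momentum is conserved.
Added inertia Σmr² = (34.2)(1.38)² = 65.13 kg·m²; I_f = 299.0 + 65.13 = 364.1 kg·m².
ω_f = I_p ω_i / I_f = (299.0)(3.55) / 364.1 = 2.915 rad/s.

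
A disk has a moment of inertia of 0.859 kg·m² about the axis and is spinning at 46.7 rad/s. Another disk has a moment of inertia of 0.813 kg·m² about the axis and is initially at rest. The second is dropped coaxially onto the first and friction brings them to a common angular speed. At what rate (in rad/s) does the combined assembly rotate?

The coupling torques are internal; angular momentum about the shared axis is conserved.
Taking A's sense as positive: L = (0.8590)(46.7) = 40.12 kg·m²·rad/s.
Combined I = 0.8590 + 0.8130 = 1.672 kg·m².
ω_f = L / I = 40.12 / 1.672 = 23.99 rad/s.

|ω_f| ≈ 24.0 rad/s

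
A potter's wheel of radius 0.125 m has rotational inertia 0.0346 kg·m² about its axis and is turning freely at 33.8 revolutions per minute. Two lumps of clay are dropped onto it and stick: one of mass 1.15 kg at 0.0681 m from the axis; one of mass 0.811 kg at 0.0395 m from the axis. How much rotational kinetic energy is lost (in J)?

energy lost ≈ 0.0347 J

The added mass arrives with no angular momentum about the axis, and any external torque about the axis is negligible, so the system's angular momentum is conserved.
Added inertia Σmr² = (1.15)(0.0681)² + (0.811)(0.0395)² = 0.006599 kg·m²; I_f = 0.03460 + 0.006599 = 0.04120 kg·m².
ω_f = I_p ω_i / I_f = (0.03460)(33.8) / 0.04120 = 28.39 rpm.
KE_i = ½(0.03460)(3.540 rad/s)² = 0.2167 J; KE_f = ½(0.04120)(2.973)² = 0.1820 J.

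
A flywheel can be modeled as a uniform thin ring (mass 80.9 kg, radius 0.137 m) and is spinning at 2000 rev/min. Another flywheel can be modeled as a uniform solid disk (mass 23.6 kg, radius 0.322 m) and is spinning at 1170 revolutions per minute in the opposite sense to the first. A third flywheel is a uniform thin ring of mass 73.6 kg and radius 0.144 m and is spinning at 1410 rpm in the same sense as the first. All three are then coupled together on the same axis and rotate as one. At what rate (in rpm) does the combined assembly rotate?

|ω_f| ≈ 880 rpm

The coupling torques are internal; angular momentum about the shared axis is conserved.
Moments of inertia: I_A = (80.9)(0.137)² = 1.518 kg·m²; I_B = ½(23.6)(0.322)² = 1.223 kg·m²; I_C = (73.6)(0.144)² = 1.526 kg·m².
Taking A's sense as positive: L = (1.518)(2000) − (1.223)(1170) + (1.526)(1410) = 3757 kg·m²·rpm.
Combined I = 1.518 + 1.223 + 1.526 = 4.268 kg·m².
ω_f = L / I = 3757 / 4.268 = 880.3 rpm.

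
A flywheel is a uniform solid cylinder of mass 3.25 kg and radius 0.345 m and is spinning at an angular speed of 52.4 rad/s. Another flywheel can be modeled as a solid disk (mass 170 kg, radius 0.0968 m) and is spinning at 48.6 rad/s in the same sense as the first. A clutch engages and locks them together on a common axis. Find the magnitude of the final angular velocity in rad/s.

|ω_f| ≈ 49.3 rad/s

The coupling torques are internal; angular momentum about the shared axis is conserved.
Moments of inertia: I_A = ½(3.25)(0.345)² = 0.1934 kg·m²; I_B = ½(170)(0.0968)² = 0.7965 kg·m².
Taking A's sense as positive: L = (0.1934)(52.4) + (0.7965)(48.6) = 48.84 kg·m²·rad/s.
Combined I = 0.1934 + 0.7965 = 0.9899 kg·m².
ω_f = L / I = 48.84 / 0.9899 = 49.34 rad/s.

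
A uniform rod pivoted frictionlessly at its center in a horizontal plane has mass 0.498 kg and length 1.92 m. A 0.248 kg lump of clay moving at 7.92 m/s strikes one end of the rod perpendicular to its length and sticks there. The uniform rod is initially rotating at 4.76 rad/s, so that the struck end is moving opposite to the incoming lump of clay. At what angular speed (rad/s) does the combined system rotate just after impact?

About the pivot the impulsive forces during the collision are internal, so angular momentum about that axis is conserved.
I_p = (1/12)(0.498)(1.92)² = 0.1530 kg·m². Taking the sense of the lump of clay's angular momentum as positive, L_{lump} = m v R = (0.248)(7.92)(1.92/2) = 1.886 kg·m²/s.
L_i = −I_p ω_p + m v R = −(0.1530)(4.76) + 1.886 = 1.157 kg·m²/s.
After sticking, I_f = I_p + m R² = 0.1530 + (0.248)(1.92/2)² = 0.3815 kg·m².
ω_f = L_i / I_f = 1.157 / 0.3815 = 3.033 rad/s.

|ω_f| ≈ 3.03 rad/s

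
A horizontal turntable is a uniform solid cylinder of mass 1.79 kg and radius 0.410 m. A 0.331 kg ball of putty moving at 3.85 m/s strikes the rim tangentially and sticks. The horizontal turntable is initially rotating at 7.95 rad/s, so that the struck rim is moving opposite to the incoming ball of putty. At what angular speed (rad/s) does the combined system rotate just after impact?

About the axle the impulsive forces during the collision are internal, so angular momentum about that axis is conserved.
I_p = ½(1.79)(0.410)² = 0.1504 kg·m². Taking the sense of the ball of putty's angular momentum as positive, L_{ball} = m v R = (0.331)(3.85)(0.410) = 0.5225 kg·m²/s.
L_i = −I_p ω_p + m v R = −(0.1504)(7.95) + 0.5225 = -0.6736 kg·m²/s.
After sticking, I_f = I_p + m R² = 0.1504 + (0.331)(0.410)² = 0.2061 kg·m².
ω_f = L_i / I_f = -0.6736 / 0.2061 = -3.268 rad/s.

|ω_f| ≈ 3.27 rad/s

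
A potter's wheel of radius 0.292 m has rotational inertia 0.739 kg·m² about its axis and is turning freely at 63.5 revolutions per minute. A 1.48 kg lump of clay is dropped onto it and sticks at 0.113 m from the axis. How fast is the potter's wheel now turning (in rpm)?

The added mass arrives with no angular momentum about the axis, and any external torque about the axis is negligible, so the system's angular momentum is conserved.
Added inertia Σmr² = (1.48)(0.113)² = 0.01890 kg·m²; I_f = 0.7390 + 0.01890 = 0.7579 kg·m².
ω_f = I_p ω_i / I_f = (0.7390)(63.5) / 0.7579 = 61.92 rpm.

ω_f ≈ 61.9 rpm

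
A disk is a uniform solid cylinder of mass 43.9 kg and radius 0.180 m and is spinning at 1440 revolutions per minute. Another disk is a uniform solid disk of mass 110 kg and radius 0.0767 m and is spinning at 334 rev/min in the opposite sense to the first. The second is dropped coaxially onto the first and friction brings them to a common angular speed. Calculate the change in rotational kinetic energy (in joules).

ΔKE ≈ -3840 J

No external torque acts about the common axis, so total angular momentum is conserved.
Moments of inertia: I_A = ½(43.9)(0.180)² = 0.7112 kg·m²; I_B = ½(110)(0.0767)² = 0.3236 kg·m².
Taking A's sense as positive: L = (0.7112)(1440) − (0.3236)(334) = 916.0 kg·m²·rpm.
Combined I = 0.7112 + 0.3236 = 1.035 kg·m².
ω_f = L / I = 916.0 / 1.035 = 885.3 rpm.
KE_i = ½ΣIω² = 8284 J; KE_f = ½(1.035)(92.71)² = 4446 J.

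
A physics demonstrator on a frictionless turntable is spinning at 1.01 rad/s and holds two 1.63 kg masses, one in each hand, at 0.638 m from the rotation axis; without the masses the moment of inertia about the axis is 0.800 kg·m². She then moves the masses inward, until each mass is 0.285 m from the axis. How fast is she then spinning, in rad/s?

ω₂ ≈ 2.02 rad/s

No external torque acts about the spin axis, so angular momentum is conserved.
I₁ = 0.800 + 2(1.63)(0.638)² = 2.127 kg·m²; I₂ = 0.800 + 2(1.63)(0.285)² = 1.065 kg·m².
ω₂ = I₁ω₁ / I₂ = (2.127)(1.01 rad/s) / (1.065) = 2.018 rad/s.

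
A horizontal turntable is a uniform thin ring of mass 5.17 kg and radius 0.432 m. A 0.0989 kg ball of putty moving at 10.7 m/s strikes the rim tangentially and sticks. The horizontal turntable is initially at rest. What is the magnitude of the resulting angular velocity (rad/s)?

The axle reaction passes through the axle and exerts no torque about it; angular momentum about the axle is conserved through the impact.
I_p = (5.17)(0.432)² = 0.9648 kg·m². Taking the sense of the ball of putty's angular momentum as positive, L_{ball} = m v R = (0.0989)(10.7)(0.432) = 0.4572 kg·m²/s.
L_i = 0 + 0.4572 = 0.4572 kg·m²/s.
After sticking, I_f = I_p + m R² = 0.9648 + (0.0989)(0.432)² = 0.9833 kg·m².
ω_f = L_i / I_f = 0.4572 / 0.9833 = 0.4649 rad/s.

|ω_f| ≈ 0.465 rad/s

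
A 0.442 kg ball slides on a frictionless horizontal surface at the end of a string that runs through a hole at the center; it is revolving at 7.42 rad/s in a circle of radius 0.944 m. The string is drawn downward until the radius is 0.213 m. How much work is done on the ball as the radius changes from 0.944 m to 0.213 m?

W ≈ 202 J

No torque about the axis ⇒ m r₁² ω₁ = m r₂² ω₂.
ω₂ = ω₁ (r₁/r₂)² = (7.42)(0.944/0.213)² = 145.7 rad/s.
W = ΔKE = ½m(v₂² − v₁²) = 202.1 J.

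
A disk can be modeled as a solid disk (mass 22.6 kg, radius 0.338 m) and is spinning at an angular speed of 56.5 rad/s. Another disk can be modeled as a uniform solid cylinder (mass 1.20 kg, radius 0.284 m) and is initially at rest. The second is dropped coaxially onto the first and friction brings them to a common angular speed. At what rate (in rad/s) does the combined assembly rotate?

|ω_f| ≈ 54.5 rad/s

The coupling torques are internal; angular momentum about the shared axis is conserved.
Moments of inertia: I_A = ½(22.6)(0.338)² = 1.291 kg·m²; I_B = ½(1.20)(0.284)² = 0.04839 kg·m².
Taking A's sense as positive: L = (1.291)(56.5) = 72.94 kg·m²·rad/s.
Combined I = 1.291 + 0.04839 = 1.339 kg·m².
ω_f = L / I = 72.94 / 1.339 = 54.46 rad/s.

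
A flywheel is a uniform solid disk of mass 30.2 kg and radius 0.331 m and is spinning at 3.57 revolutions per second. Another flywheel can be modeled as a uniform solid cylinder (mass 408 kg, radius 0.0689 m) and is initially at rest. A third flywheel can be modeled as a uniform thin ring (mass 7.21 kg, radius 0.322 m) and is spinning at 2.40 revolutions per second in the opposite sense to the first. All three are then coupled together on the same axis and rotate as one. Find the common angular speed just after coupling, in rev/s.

|ω_f| ≈ 1.22 rev/s

The coupling torques are internal; angular momentum about the shared axis is conserved.
Moments of inertia: I_A = ½(30.2)(0.331)² = 1.654 kg·m²; I_B = ½(408)(0.0689)² = 0.9684 kg·m²; I_C = (7.21)(0.322)² = 0.7476 kg·m².
Taking A's sense as positive: L = (1.654)(3.57) − (0.7476)(2.40) = 4.112 kg·m²·rev/s.
Combined I = 1.654 + 0.9684 + 0.7476 = 3.370 kg·m².
ω_f = L / I = 4.112 / 3.370 = 1.220 rev/s.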